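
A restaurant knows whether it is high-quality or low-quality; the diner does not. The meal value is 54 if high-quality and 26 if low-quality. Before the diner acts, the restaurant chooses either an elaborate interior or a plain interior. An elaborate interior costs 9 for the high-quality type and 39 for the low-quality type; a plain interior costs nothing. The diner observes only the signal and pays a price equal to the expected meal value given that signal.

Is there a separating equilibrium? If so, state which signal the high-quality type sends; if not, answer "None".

elaborate interior

Try high-quality → elaborate interior, low-quality → plain interior:
  Under separation the diner infers type exactly: elaborate interior → high-quality (pays 54), plain interior → low-quality (pays 26).
  High-quality: elaborate interior gives 54 − 9 = 45; plain interior gives 26 − 0 = 26. No deviation. ✓
  Low-quality: plain interior gives 26 − 0 = 26; elaborate interior gives 54 − 39 = 15. No deviation. ✓
Both hold — the high-quality type sends elaborate interior.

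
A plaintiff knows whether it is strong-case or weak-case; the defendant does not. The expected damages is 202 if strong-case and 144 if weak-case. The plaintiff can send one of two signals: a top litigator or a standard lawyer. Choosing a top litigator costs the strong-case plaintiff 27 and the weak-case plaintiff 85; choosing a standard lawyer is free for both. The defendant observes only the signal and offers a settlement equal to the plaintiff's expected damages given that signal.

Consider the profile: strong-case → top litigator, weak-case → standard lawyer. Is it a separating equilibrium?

Yes

If types separate, top litigator earns payment 202 and standard lawyer earns 144.
Strong-case: top litigator gives 202 − 27 = 175; standard lawyer gives 144 − 0 = 144. No deviation. ✓
Weak-case: standard lawyer gives 144 − 0 = 144; top litigator gives 202 − 85 = 117. No deviation. ✓
Both incentive constraints hold.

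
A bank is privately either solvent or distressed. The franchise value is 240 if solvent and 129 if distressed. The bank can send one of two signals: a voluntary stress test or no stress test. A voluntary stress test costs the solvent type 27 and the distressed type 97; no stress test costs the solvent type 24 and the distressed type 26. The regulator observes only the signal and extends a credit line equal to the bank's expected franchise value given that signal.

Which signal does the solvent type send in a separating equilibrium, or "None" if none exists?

None

Try solvent → stress test, distressed → no stress test:
  If types separate, stress test earns payment 240 and no stress test earns 129.
  Solvent: stress test gives 240 − 27 = 213; no stress test gives 129 − 24 = 105. No deviation. ✓
  Distressed: no stress test gives 129 − 26 = 103; stress test gives 240 − 97 = 143. Would deviate. ✗
Try solvent → no stress test, distressed → stress test:
  If types separate, no stress test earns payment 240 and stress test earns 129.
  Solvent: no stress test gives 240 − 24 = 216; stress test gives 129 − 27 = 102. No deviation. ✓
  Distressed: stress test gives 129 − 97 = 32; no stress test gives 240 − 26 = 214. Would deviate. ✗
Neither assignment is incentive-compatible.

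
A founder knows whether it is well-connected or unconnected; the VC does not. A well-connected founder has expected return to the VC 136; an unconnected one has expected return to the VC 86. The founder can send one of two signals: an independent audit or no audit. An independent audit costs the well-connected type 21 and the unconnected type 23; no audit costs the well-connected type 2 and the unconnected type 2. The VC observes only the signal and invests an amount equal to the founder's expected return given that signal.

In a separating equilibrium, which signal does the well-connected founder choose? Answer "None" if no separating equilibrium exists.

Try well-connected → audit, unconnected → no audit:
  Under separation the VC infers type exactly: audit → well-connected (pays 136), no audit → unconnected (pays 86).
  Well-connected: audit gives 136 − 21 = 115; no audit gives 86 − 2 = 84. No deviation. ✓
  Unconnected: no audit gives 86 − 2 = 84; audit gives 136 − 23 = 113. Would deviate. ✗
Try well-connected → no audit, unconnected → audit:
  Under separation the VC infers type exactly: no audit → well-connected (pays 136), audit → unconnected (pays 86).
  Well-connected: no audit gives 136 − 2 = 134; audit gives 86 − 21 = 65. No deviation. ✓
  Unconnected: audit gives 86 − 23 = 63; no audit gives 136 − 2 = 134. Would deviate. ✗
Neither assignment is incentive-compatible.

None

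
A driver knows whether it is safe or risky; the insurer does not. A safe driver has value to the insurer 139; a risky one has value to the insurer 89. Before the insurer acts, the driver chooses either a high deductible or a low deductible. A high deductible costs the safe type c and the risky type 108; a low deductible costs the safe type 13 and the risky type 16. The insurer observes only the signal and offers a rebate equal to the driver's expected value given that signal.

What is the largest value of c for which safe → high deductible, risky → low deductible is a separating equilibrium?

Under separation: high deductible → safe (pays 139); low deductible → risky (pays 89).
Risky: 89 − 16 = 73 ≥ 139 − 108 = 31. Holds regardless of c. ✓
Safe: 139 − c ≥ 89 − 13, so c ≤ 139 − 76 = 63.

63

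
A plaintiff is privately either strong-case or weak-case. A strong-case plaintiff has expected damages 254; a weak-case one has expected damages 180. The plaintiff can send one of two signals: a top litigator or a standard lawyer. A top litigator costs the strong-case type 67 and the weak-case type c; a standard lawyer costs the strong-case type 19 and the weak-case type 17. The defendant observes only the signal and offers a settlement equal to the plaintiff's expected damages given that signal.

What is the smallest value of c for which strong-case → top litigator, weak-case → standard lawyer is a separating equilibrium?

Under separation: top litigator → strong-case (pays 254); standard lawyer → weak-case (pays 180).
Strong-case: 254 − 67 = 187 ≥ 180 − 19 = 161. Holds regardless of c. ✓
Weak-case: 180 − 17 ≥ 254 − c, so c ≥ 254 − 163 = 91.

91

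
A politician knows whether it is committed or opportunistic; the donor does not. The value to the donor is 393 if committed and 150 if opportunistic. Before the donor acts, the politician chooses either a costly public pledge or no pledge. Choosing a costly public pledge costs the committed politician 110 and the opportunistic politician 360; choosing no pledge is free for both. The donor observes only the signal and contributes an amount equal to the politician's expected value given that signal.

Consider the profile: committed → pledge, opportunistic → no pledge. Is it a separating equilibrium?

Yes

If types separate, pledge earns payment 393 and no pledge earns 150.
Committed: pledge gives 393 − 110 = 283; no pledge gives 150 − 0 = 150. No deviation. ✓
Opportunistic: no pledge gives 150 − 0 = 150; pledge gives 393 − 360 = 33. No deviation. ✓
Both incentive constraints hold.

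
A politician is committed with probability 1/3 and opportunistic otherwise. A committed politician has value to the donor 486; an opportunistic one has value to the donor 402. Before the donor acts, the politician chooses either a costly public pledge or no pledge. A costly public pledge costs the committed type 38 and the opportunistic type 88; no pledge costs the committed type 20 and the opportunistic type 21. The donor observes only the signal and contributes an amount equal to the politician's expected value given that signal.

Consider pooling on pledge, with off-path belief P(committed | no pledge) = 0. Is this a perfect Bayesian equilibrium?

No

At the pooled signal (pledge) the donor holds the prior 1/3 and pays 1/3·486 + 2/3·402 = 430. Off-path (no pledge) belief 0 gives 0·486 + 1·402 = 402.
Committed: pledge gives 430 − 38 = 392; no pledge gives 402 − 20 = 382. Stays. ✓
Opportunistic: pledge gives 430 − 88 = 342; no pledge gives 402 − 21 = 381. Deviates. ✗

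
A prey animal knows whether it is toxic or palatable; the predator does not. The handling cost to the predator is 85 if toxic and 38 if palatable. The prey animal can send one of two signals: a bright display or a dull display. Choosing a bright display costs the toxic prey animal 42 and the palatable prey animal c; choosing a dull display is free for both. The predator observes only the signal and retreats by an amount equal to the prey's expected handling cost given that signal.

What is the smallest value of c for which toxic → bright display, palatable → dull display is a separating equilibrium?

47

Under separation: bright display → toxic (pays 85); dull display → palatable (pays 38).
Toxic: 85 − 42 = 43 ≥ 38 − 0 = 38. Holds regardless of c. ✓
Palatable: 38 − 0 ≥ 85 − c, so c ≥ 85 − 38 = 47.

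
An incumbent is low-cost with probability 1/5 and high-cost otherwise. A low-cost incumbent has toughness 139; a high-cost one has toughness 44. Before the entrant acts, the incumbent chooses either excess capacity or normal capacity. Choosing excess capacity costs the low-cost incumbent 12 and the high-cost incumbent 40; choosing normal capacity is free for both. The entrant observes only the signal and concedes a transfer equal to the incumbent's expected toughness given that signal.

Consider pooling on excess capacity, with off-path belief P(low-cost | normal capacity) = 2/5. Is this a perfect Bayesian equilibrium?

No

At the pooled signal (excess capacity) the entrant holds the prior 1/5 and pays 1/5·139 + 4/5·44 = 63. Off-path (normal capacity) belief 2/5 gives 2/5·139 + 3/5·44 = 82.
Low-cost: excess capacity gives 63 − 12 = 51; normal capacity gives 82 − 0 = 82. Deviates. ✗
High-cost: excess capacity gives 63 − 40 = 23; normal capacity gives 82 − 0 = 82. Deviates. ✗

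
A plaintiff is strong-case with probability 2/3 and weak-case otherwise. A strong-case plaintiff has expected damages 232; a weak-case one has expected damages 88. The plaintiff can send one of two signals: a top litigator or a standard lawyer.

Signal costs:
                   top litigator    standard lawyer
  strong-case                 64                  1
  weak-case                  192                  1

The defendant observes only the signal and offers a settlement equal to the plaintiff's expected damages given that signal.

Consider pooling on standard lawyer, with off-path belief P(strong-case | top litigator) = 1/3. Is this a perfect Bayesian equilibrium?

Yes

On the equilibrium path (standard lawyer) the defendant holds the prior 2/3 and pays 2/3·232 + 1/3·88 = 184. Off-path (top litigator) belief 1/3 gives 1/3·232 + 2/3·88 = 136.
Strong-case: standard lawyer gives 184 − 1 = 183; top litigator gives 136 − 64 = 72. Stays. ✓
Weak-case: standard lawyer gives 184 − 1 = 183; top litigator gives 136 − 192 = -56. Stays. ✓
Beliefs are Bayes-consistent on-path and both types best-respond.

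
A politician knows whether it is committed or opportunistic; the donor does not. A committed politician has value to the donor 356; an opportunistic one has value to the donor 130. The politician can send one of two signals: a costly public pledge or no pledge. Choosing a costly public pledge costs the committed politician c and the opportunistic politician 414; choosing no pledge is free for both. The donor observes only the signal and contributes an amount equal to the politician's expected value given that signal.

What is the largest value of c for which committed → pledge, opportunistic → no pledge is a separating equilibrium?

226

Under separation: pledge → committed (pays 356); no pledge → opportunistic (pays 130).
Opportunistic: 130 − 0 = 130 ≥ 356 − 414 = -58. Holds regardless of c. ✓
Committed: 356 − c ≥ 130 − 0, so c ≤ 356 − 130 = 226.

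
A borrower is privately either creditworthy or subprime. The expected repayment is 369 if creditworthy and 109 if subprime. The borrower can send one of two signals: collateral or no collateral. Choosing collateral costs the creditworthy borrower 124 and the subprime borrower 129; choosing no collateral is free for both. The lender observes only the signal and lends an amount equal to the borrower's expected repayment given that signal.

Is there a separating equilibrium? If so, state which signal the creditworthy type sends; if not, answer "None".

None

Try creditworthy → collateral, subprime → no collateral:
  If types separate, collateral earns payment 369 and no collateral earns 109.
  Creditworthy: collateral gives 369 − 124 = 245; no collateral gives 109 − 0 = 109. No deviation. ✓
  Subprime: no collateral gives 109 − 0 = 109; collateral gives 369 − 129 = 240. Would deviate. ✗
Try creditworthy → no collateral, subprime → collateral:
  If types separate, no collateral earns payment 369 and collateral earns 109.
  Creditworthy: no collateral gives 369 − 0 = 369; collateral gives 109 − 124 = -15. No deviation. ✓
  Subprime: collateral gives 109 − 129 = -20; no collateral gives 369 − 0 = 369. Would deviate. ✗
Neither assignment is incentive-compatible.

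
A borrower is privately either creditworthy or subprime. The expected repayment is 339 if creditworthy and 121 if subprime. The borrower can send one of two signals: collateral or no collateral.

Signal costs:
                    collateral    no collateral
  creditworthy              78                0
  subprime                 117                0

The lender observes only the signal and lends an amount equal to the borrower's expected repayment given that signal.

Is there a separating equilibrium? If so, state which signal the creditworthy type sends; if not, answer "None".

Try creditworthy → collateral, subprime → no collateral:
  Under separation the lender infers type exactly: collateral → creditworthy (pays 339), no collateral → subprime (pays 121).
  Creditworthy: collateral gives 339 − 78 = 261; no collateral gives 121 − 0 = 121. No deviation. ✓
  Subprime: no collateral gives 121 − 0 = 121; collateral gives 339 − 117 = 222. Would deviate. ✗
Try creditworthy → no collateral, subprime → collateral:
  Under separation the lender infers type exactly: no collateral → creditworthy (pays 339), collateral → subprime (pays 121).
  Creditworthy: no collateral gives 339 − 0 = 339; collateral gives 121 − 78 = 43. No deviation. ✓
  Subprime: collateral gives 121 − 117 = 4; no collateral gives 339 − 0 = 339. Would deviate. ✗
Neither assignment is incentive-compatible.

None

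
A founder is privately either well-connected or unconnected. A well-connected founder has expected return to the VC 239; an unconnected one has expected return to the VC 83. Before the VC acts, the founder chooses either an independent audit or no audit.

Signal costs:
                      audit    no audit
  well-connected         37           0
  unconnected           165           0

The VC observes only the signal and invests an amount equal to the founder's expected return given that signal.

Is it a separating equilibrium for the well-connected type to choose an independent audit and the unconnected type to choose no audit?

Yes

Under separation the VC infers type exactly: audit → well-connected (pays 239), no audit → unconnected (pays 83).
Well-connected: audit gives 239 − 37 = 202; no audit gives 83 − 0 = 83. No deviation. ✓
Unconnected: no audit gives 83 − 0 = 83; audit gives 239 − 165 = 74. No deviation. ✓
Both incentive constraints hold.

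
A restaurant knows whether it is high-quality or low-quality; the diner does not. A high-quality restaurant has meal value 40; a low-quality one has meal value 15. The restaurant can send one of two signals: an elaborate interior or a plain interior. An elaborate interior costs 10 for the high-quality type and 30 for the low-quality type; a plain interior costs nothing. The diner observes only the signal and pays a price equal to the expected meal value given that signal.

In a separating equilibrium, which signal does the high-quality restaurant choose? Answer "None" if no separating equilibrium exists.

elaborate interior

Try high-quality → elaborate interior, low-quality → plain interior:
  If types separate, elaborate interior earns payment 40 and plain interior earns 15.
  High-quality: elaborate interior gives 40 − 10 = 30; plain interior gives 15 − 0 = 15. No deviation. ✓
  Low-quality: plain interior gives 15 − 0 = 15; elaborate interior gives 40 − 30 = 10. No deviation. ✓
Both hold — the high-quality type sends elaborate interior.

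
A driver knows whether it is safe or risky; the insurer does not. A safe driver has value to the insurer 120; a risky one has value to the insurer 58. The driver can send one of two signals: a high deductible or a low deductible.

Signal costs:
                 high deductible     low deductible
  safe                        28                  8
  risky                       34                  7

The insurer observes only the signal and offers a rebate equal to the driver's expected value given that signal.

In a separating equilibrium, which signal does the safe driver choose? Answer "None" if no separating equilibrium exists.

None

Try safe → high deductible, risky → low deductible:
  If types separate, high deductible earns payment 120 and low deductible earns 58.
  Safe: high deductible gives 120 − 28 = 92; low deductible gives 58 − 8 = 50. No deviation. ✓
  Risky: low deductible gives 58 − 7 = 51; high deductible gives 120 − 34 = 86. Would deviate. ✗
Try safe → low deductible, risky → high deductible:
  If types separate, low deductible earns payment 120 and high deductible earns 58.
  Safe: low deductible gives 120 − 8 = 112; high deductible gives 58 − 28 = 30. No deviation. ✓
  Risky: high deductible gives 58 − 34 = 24; low deductible gives 120 − 7 = 113. Would deviate. ✗
Neither assignment is incentive-compatible.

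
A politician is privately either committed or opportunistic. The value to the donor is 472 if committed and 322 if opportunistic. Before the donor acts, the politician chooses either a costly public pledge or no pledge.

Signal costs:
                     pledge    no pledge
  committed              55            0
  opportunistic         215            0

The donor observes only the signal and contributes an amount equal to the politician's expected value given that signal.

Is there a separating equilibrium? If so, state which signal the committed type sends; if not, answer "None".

pledge

Try committed → pledge, opportunistic → no pledge:
  If types separate, pledge earns payment 472 and no pledge earns 322.
  Committed: pledge gives 472 − 55 = 417; no pledge gives 322 − 0 = 322. No deviation. ✓
  Opportunistic: no pledge gives 322 − 0 = 322; pledge gives 472 − 215 = 257. No deviation. ✓
Both hold — the committed type sends pledge.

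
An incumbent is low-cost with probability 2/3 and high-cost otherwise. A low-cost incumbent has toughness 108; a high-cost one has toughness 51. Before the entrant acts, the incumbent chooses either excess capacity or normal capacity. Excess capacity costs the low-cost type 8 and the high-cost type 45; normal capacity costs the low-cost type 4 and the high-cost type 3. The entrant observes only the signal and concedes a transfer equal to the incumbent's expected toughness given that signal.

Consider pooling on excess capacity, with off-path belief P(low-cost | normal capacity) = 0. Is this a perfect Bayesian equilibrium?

No

On the equilibrium path (excess capacity) the entrant holds the prior 2/3 and pays 2/3·108 + 1/3·51 = 89. Off-path (normal capacity) belief 0 gives 0·108 + 1·51 = 51.
Low-cost: excess capacity gives 89 − 8 = 81; normal capacity gives 51 − 4 = 47. Stays. ✓
High-cost: excess capacity gives 89 − 45 = 44; normal capacity gives 51 − 3 = 48. Deviates. ✗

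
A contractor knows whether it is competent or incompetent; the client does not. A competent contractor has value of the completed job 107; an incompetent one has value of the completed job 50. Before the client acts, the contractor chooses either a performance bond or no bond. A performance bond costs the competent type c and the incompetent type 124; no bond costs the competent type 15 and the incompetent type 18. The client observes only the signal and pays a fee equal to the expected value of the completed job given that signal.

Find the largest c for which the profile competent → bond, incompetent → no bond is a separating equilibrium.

Under separation: bond → competent (pays 107); no bond → incompetent (pays 50).
Incompetent: 50 − 18 = 32 ≥ 107 − 124 = -17. Holds regardless of c. ✓
Competent: 107 − c ≥ 50 − 15, so c ≤ 107 − 35 = 72.

72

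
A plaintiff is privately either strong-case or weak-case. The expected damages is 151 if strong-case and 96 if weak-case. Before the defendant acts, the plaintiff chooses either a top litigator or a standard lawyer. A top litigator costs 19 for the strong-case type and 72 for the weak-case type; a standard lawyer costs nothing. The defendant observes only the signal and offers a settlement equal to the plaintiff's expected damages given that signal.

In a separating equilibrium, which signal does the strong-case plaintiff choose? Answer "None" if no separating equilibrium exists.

top litigator

Try strong-case → top litigator, weak-case → standard lawyer:
  If types separate, top litigator earns payment 151 and standard lawyer earns 96.
  Strong-case: top litigator gives 151 − 19 = 132; standard lawyer gives 96 − 0 = 96. No deviation. ✓
  Weak-case: standard lawyer gives 96 − 0 = 96; top litigator gives 151 − 72 = 79. No deviation. ✓
Both hold — the strong-case type sends top litigator.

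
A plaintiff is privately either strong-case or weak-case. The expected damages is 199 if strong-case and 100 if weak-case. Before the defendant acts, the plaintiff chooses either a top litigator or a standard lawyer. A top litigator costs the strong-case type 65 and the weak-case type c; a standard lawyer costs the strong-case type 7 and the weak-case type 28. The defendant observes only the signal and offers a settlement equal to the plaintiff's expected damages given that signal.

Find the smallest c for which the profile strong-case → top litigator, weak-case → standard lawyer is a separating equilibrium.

Under separation: top litigator → strong-case (pays 199); standard lawyer → weak-case (pays 100).
Strong-case: 199 − 65 = 134 ≥ 100 − 7 = 93. Holds regardless of c. ✓
Weak-case: 100 − 28 ≥ 199 − c, so c ≥ 199 − 72 = 127.

127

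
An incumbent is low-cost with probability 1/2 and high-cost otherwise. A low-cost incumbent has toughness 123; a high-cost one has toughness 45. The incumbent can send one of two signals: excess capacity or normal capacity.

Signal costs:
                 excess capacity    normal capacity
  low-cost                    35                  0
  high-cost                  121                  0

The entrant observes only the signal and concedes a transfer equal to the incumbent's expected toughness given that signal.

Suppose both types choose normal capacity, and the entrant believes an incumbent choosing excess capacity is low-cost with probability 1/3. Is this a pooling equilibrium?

On the equilibrium path (normal capacity) the entrant holds the prior 1/2 and pays 1/2·123 + 1/2·45 = 84. Off-path (excess capacity) belief 1/3 gives 1/3·123 + 2/3·45 = 71.
Low-cost: normal capacity gives 84 − 0 = 84; excess capacity gives 71 − 35 = 36. Stays. ✓
High-cost: normal capacity gives 84 − 0 = 84; excess capacity gives 71 − 121 = -50. Stays. ✓
Beliefs are Bayes-consistent on-path and both types best-respond.

Yes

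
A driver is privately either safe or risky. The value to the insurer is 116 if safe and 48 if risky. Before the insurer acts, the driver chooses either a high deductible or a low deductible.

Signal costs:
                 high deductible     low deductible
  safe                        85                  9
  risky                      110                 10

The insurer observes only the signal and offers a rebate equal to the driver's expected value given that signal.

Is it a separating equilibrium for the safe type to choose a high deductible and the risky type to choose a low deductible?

No

Under separation the insurer infers type exactly: high deductible → safe (pays 116), low deductible → risky (pays 48).
Safe: high deductible gives 116 − 85 = 31; low deductible gives 48 − 9 = 39. Would deviate. ✗
Risky: low deductible gives 48 − 10 = 38; high deductible gives 116 − 110 = 6. No deviation. ✓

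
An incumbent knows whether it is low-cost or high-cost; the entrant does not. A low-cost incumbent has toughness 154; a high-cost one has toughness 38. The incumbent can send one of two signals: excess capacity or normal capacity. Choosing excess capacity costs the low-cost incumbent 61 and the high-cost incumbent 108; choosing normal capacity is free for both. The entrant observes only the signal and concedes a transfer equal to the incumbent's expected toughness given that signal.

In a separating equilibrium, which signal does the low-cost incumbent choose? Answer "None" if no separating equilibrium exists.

None

Try low-cost → excess capacity, high-cost → normal capacity:
  If types separate, excess capacity earns payment 154 and normal capacity earns 38.
  Low-cost: excess capacity gives 154 − 61 = 93; normal capacity gives 38 − 0 = 38. No deviation. ✓
  High-cost: normal capacity gives 38 − 0 = 38; excess capacity gives 154 − 108 = 46. Would deviate. ✗
Try low-cost → normal capacity, high-cost → excess capacity:
  If types separate, normal capacity earns payment 154 and excess capacity earns 38.
  Low-cost: normal capacity gives 154 − 0 = 154; excess capacity gives 38 − 61 = -23. No deviation. ✓
  High-cost: excess capacity gives 38 − 108 = -70; normal capacity gives 154 − 0 = 154. Would deviate. ✗
Neither assignment is incentive-compatible.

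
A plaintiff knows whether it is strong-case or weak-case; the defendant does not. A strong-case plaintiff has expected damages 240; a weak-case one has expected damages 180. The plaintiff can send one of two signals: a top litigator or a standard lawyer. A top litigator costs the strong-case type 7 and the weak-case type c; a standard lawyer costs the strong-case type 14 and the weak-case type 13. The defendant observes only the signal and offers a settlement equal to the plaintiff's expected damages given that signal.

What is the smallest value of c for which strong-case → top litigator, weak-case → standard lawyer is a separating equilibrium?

Under separation: top litigator → strong-case (pays 240); standard lawyer → weak-case (pays 180).
Strong-case: 240 − 7 = 233 ≥ 180 − 14 = 166. Holds regardless of c. ✓
Weak-case: 180 − 13 ≥ 240 − c, so c ≥ 240 − 167 = 73.

73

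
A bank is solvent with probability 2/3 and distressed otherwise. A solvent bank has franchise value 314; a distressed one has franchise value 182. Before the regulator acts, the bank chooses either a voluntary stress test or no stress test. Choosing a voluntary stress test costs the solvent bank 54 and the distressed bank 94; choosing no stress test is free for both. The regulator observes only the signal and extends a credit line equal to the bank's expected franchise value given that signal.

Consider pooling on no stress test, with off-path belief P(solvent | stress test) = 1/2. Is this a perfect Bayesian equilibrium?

Yes

At the pooled signal (no stress test) the regulator holds the prior 2/3 and pays 2/3·314 + 1/3·182 = 270. Off-path (stress test) belief 1/2 gives 1/2·314 + 1/2·182 = 248.
Solvent: no stress test gives 270 − 0 = 270; stress test gives 248 − 54 = 194. Stays. ✓
Distressed: no stress test gives 270 − 0 = 270; stress test gives 248 − 94 = 154. Stays. ✓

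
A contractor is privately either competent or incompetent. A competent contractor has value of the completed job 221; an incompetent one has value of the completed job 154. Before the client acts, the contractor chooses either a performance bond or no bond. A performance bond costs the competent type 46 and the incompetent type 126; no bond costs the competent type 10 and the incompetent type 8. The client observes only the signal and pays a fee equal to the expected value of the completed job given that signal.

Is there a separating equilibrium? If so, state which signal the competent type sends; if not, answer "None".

bond

Try competent → bond, incompetent → no bond:
  If types separate, bond earns payment 221 and no bond earns 154.
  Competent: bond gives 221 − 46 = 175; no bond gives 154 − 10 = 144. No deviation. ✓
  Incompetent: no bond gives 154 − 8 = 146; bond gives 221 − 126 = 95. No deviation. ✓
Both hold — the competent type sends bond.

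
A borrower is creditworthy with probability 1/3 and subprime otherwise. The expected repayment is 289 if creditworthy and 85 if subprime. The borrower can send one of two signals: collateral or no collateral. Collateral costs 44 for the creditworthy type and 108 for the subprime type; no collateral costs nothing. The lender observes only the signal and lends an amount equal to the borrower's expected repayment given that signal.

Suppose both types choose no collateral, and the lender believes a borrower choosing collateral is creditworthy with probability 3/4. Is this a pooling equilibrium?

No

At the pooled signal (no collateral) the lender holds the prior 1/3 and pays 1/3·289 + 2/3·85 = 153. Off-path (collateral) belief 3/4 gives 3/4·289 + 1/4·85 = 238.
Creditworthy: no collateral gives 153 − 0 = 153; collateral gives 238 − 44 = 194. Deviates. ✗
Subprime: no collateral gives 153 − 0 = 153; collateral gives 238 − 108 = 130. Stays. ✓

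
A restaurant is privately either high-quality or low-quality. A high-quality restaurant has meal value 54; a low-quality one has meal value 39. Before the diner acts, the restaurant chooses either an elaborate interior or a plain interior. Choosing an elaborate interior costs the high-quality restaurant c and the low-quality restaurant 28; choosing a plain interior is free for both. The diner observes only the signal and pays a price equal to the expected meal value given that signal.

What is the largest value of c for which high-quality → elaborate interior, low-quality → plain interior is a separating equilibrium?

15

Under separation: elaborate interior → high-quality (pays 54); plain interior → low-quality (pays 39).
Low-quality: 39 − 0 = 39 ≥ 54 − 28 = 26. Holds regardless of c. ✓
High-quality: 54 − c ≥ 39 − 0, so c ≤ 54 − 39 = 15.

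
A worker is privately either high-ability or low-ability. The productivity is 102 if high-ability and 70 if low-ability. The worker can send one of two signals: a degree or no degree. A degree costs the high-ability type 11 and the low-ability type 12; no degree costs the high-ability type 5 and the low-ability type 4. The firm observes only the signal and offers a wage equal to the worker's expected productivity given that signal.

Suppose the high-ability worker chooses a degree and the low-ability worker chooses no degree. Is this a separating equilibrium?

No

If types separate, degree earns payment 102 and no degree earns 70.
High-ability: degree gives 102 − 11 = 91; no degree gives 70 − 5 = 65. No deviation. ✓
Low-ability: no degree gives 70 − 4 = 66; degree gives 102 − 12 = 90. Would deviate. ✗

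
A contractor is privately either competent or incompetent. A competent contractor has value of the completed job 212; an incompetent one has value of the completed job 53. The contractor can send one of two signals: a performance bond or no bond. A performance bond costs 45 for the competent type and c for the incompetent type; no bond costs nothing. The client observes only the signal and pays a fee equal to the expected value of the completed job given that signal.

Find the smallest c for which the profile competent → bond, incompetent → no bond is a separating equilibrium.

Under separation: bond → competent (pays 212); no bond → incompetent (pays 53).
Competent: 212 − 45 = 167 ≥ 53 − 0 = 53. Holds regardless of c. ✓
Incompetent: 53 − 0 ≥ 212 − c, so c ≥ 212 − 53 = 159.

159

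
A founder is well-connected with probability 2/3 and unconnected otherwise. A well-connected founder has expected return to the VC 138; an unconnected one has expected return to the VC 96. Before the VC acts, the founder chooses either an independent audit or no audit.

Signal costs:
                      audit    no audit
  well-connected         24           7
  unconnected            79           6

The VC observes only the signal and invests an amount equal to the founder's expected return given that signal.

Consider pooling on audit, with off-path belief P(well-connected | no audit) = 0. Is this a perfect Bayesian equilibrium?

No

At the pooled signal (audit) the VC holds the prior 2/3 and pays 2/3·138 + 1/3·96 = 124. Off-path (no audit) belief 0 gives 0·138 + 1·96 = 96.
Well-connected: audit gives 124 − 24 = 100; no audit gives 96 − 7 = 89. Stays. ✓
Unconnected: audit gives 124 − 79 = 45; no audit gives 96 − 6 = 90. Deviates. ✗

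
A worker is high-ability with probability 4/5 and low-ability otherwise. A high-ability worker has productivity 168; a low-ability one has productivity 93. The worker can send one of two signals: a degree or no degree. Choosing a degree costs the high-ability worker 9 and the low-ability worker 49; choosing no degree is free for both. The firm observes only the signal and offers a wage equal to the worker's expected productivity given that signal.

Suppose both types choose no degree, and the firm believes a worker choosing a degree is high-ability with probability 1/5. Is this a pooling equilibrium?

Yes

On the equilibrium path (no degree) the firm holds the prior 4/5 and pays 4/5·168 + 1/5·93 = 153. Off-path (degree) belief 1/5 gives 1/5·168 + 4/5·93 = 108.
High-ability: no degree gives 153 − 0 = 153; degree gives 108 − 9 = 99. Stays. ✓
Low-ability: no degree gives 153 − 0 = 153; degree gives 108 − 49 = 59. Stays. ✓
Beliefs are Bayes-consistent on-path and both types best-respond.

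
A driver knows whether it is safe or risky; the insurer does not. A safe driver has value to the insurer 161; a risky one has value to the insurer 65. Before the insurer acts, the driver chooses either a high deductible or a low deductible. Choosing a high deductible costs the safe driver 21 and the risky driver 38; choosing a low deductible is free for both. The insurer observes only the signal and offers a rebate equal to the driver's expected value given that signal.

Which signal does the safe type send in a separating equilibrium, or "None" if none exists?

None

Try safe → high deductible, risky → low deductible:
  If types separate, high deductible earns payment 161 and low deductible earns 65.
  Safe: high deductible gives 161 − 21 = 140; low deductible gives 65 − 0 = 65. No deviation. ✓
  Risky: low deductible gives 65 − 0 = 65; high deductible gives 161 − 38 = 123. Would deviate. ✗
Try safe → low deductible, risky → high deductible:
  If types separate, low deductible earns payment 161 and high deductible earns 65.
  Safe: low deductible gives 161 − 0 = 161; high deductible gives 65 − 21 = 44. No deviation. ✓
  Risky: high deductible gives 65 − 38 = 27; low deductible gives 161 − 0 = 161. Would deviate. ✗
Neither assignment is incentive-compatible.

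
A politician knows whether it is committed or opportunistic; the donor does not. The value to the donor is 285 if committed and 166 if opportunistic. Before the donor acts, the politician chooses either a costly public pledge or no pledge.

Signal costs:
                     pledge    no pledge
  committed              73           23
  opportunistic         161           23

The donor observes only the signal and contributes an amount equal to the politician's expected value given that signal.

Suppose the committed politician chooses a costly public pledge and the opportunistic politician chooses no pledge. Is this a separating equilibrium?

Yes

If types separate, pledge earns payment 285 and no pledge earns 166.
Committed: pledge gives 285 − 73 = 212; no pledge gives 166 − 23 = 143. No deviation. ✓
Opportunistic: no pledge gives 166 − 23 = 143; pledge gives 285 − 161 = 124. No deviation. ✓
Both incentive constraints hold.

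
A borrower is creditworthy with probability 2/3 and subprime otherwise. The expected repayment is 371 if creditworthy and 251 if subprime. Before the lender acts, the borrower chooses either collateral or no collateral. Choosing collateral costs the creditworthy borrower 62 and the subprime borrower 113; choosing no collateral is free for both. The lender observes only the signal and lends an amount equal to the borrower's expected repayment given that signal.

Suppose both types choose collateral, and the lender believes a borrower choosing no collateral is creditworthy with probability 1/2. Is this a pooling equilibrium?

No

On the equilibrium path (collateral) the lender holds the prior 2/3 and pays 2/3·371 + 1/3·251 = 331. Off-path (no collateral) belief 1/2 gives 1/2·371 + 1/2·251 = 311.
Creditworthy: collateral gives 331 − 62 = 269; no collateral gives 311 − 0 = 311. Deviates. ✗
Subprime: collateral gives 331 − 113 = 218; no collateral gives 311 − 0 = 311. Deviates. ✗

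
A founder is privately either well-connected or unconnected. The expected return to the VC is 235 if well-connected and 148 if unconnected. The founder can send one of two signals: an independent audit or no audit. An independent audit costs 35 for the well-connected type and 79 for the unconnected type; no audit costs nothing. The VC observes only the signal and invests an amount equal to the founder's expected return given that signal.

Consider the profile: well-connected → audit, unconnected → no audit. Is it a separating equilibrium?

If types separate, audit earns payment 235 and no audit earns 148.
Well-connected: audit gives 235 − 35 = 200; no audit gives 148 − 0 = 148. No deviation. ✓
Unconnected: no audit gives 148 − 0 = 148; audit gives 235 − 79 = 156. Would deviate. ✗

No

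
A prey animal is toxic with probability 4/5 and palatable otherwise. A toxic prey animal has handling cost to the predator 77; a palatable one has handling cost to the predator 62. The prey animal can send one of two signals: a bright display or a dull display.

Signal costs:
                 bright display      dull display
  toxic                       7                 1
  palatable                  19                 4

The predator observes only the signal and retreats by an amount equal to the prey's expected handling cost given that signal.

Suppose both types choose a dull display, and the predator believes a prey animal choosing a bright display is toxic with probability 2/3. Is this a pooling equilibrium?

At the pooled signal (dull display) the predator holds the prior 4/5 and pays 4/5·77 + 1/5·62 = 74. Off-path (bright display) belief 2/3 gives 2/3·77 + 1/3·62 = 72.
Toxic: dull display gives 74 − 1 = 73; bright display gives 72 − 7 = 65. Stays. ✓
Palatable: dull display gives 74 − 4 = 70; bright display gives 72 − 19 = 53. Stays. ✓

Yes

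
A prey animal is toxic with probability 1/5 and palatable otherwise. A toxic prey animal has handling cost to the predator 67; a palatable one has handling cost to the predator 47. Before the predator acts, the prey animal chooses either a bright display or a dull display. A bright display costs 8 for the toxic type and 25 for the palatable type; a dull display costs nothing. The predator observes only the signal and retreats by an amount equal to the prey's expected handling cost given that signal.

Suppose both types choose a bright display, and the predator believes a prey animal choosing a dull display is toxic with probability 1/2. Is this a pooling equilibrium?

No

On the equilibrium path (bright display) the predator holds the prior 1/5 and pays 1/5·67 + 4/5·47 = 51. Off-path (dull display) belief 1/2 gives 1/2·67 + 1/2·47 = 57.
Toxic: bright display gives 51 − 8 = 43; dull display gives 57 − 0 = 57. Deviates. ✗
Palatable: bright display gives 51 − 25 = 26; dull display gives 57 − 0 = 57. Deviates. ✗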